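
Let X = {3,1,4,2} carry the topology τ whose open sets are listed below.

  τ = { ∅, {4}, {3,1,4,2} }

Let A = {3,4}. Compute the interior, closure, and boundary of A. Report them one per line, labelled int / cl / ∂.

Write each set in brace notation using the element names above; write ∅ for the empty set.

int(A) = {4}
cl(A)  = {3,1,4,2}
∂A     = {3,1,2}

opens ⊆ A: ∅, {4}; union → int = {4}
complement {1,2}; its interior ∅; cl(A) = X∖∅ = {3,1,4,2}
boundary = {3,1,4,2} ∖ {4} = {3,1,2}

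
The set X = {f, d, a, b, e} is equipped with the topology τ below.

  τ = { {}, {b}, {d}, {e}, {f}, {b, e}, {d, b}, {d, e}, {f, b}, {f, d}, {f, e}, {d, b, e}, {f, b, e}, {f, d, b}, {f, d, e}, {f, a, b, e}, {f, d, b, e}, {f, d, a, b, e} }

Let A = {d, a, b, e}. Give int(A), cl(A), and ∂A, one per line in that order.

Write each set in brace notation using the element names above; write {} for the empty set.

U open, U⊆A: {}, {b}, {e}, {d}, {d, e}, {d, b}, {b, e}, {d, b, e}. int(A) = ⋃ = {d, b, e}
X∖A={f}, int(X∖A)={f}, hence cl(A)={d, a, b, e}
∂A: remove int from cl → {a}

int(A) = {d, b, e}
cl(A)  = {d, a, b, e}
∂A     = {a}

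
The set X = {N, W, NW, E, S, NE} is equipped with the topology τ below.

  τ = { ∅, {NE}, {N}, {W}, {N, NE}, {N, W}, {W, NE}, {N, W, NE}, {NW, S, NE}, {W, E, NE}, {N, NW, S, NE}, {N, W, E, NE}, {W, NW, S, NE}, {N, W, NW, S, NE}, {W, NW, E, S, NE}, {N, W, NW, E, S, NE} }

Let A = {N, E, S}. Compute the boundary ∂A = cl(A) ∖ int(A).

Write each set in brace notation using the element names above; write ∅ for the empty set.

{NW, E, S}

interior: largest open inside A is {N} (from ∅, {N})
cl via duality: int({W, NW, NE}) = {W, NE}, so X∖{W, NE} = {N, NW, E, S}
cl∖int = {NW, E, S}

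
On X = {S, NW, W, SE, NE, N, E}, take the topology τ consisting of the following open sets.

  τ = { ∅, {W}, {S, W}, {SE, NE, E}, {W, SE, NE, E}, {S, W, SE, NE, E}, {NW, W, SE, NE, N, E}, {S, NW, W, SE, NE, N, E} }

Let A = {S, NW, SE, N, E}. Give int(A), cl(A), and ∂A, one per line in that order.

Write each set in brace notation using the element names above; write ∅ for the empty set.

open subsets of A: ∅; so int(A) = ∅
closure: X∖int(X∖A) = X∖{W} = {S, NW, SE, NE, N, E}
∂A = {S, NW, SE, NE, N, E} minus ∅ = {S, NW, SE, NE, N, E}

int(A) = ∅
cl(A)  = {S, NW, SE, NE, N, E}
∂A     = {S, NW, SE, NE, N, E}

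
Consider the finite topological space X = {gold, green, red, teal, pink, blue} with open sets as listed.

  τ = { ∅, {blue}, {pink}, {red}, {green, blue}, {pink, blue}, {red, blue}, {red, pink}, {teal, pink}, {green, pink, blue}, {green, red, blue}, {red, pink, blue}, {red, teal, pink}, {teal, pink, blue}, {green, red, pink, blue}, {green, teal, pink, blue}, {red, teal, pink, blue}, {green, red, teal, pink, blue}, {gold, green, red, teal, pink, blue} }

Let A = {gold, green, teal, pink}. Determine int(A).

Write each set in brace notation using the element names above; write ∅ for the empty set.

open subsets of A: ∅, {pink}, {teal, pink}; so int(A) = {teal, pink}

{teal, pink}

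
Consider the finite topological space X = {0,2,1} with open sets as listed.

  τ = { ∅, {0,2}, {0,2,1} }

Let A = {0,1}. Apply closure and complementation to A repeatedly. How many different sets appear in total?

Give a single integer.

cl via duality: int({2}) = ∅, so X∖∅ = {0,2,1}
Write k for closure, c for complement:
  1. A     = {0,1}
  2. kA    = {0,2,1}
  3. cA    = {2}
  4. ckA   = ∅
applying k or c yields no new set

4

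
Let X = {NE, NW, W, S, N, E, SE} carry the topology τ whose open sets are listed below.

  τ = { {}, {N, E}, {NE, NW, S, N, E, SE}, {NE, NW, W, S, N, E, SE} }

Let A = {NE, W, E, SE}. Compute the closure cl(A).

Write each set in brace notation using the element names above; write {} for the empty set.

closure: X∖int(X∖A) = X∖{} = {NE, NW, W, S, N, E, SE}

{NE, NW, W, S, N, E, SE}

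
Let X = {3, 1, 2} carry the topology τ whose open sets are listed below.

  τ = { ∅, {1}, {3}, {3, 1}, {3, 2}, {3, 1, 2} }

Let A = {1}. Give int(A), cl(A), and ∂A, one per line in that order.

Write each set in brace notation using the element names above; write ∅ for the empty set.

interior: largest open inside A is {1} (from ∅, {1})
cl via duality: int({3, 2}) = {3, 2}, so X∖{3, 2} = {1}
cl∖int = ∅

int(A) = {1}
cl(A)  = {1}
∂A     = ∅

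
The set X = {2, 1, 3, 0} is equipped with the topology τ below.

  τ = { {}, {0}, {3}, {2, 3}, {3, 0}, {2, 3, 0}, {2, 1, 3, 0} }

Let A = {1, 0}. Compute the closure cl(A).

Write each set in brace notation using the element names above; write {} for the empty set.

cl via duality: int({2, 3}) = {2, 3}, so X∖{2, 3} = {1, 0}

{1, 0}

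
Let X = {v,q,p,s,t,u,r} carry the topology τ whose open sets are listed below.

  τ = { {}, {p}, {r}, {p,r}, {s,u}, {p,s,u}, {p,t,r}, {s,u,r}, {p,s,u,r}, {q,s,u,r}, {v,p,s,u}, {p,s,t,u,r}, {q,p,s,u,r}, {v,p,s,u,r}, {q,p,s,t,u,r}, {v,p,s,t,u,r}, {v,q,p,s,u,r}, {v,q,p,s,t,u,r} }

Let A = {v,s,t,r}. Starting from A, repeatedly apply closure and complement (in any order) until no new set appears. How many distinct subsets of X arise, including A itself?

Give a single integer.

10

closure: X∖int(X∖A) = X∖{p} = {v,q,s,t,u,r}
Let k=closure and c=complement:
  1. A     = {v,s,t,r}
  2. kA    = {v,q,s,t,u,r}
  3. cA    = {q,p,u}
  4. ckA   = {p}
  5. kcA   = {v,q,p,s,t,u}
  6. kckA  = {v,p,t}
  7. ckcA  = {r}
  8. ckckA = {q,s,u,r}
  9. kckcA = {q,t,r}
  10. ckckcA = {v,p,s,u}
— saturated at 10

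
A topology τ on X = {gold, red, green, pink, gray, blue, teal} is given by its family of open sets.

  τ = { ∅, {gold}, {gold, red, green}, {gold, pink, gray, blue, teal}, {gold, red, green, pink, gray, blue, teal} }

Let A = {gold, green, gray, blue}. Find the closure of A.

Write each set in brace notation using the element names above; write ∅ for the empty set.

{gold, red, green, pink, gray, blue, teal}

cl via duality: int({red, pink, teal}) = ∅, so X∖∅ = {gold, red, green, pink, gray, blue, teal}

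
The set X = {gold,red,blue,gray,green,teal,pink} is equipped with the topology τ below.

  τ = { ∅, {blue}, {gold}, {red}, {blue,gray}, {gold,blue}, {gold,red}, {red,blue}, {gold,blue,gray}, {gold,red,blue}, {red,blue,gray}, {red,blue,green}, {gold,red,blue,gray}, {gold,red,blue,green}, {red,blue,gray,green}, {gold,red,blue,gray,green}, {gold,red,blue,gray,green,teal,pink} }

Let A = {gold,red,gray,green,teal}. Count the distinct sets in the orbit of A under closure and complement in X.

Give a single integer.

X∖A={blue,pink}, int(X∖A)={blue}, hence cl(A)={gold,red,gray,green,teal,pink}
Orbit (k=closure, c=complement):
  1. A     = {gold,red,gray,green,teal}
  2. kA    = {gold,red,gray,green,teal,pink}
  3. cA    = {blue,pink}
  4. ckA   = {blue}
  5. kcA   = {blue,gray,green,teal,pink}
  6. ckcA  = {gold,red}
  7. kckcA = {gold,red,green,teal,pink}
  8. ckckcA = {blue,gray}
(closed under both — stop)

8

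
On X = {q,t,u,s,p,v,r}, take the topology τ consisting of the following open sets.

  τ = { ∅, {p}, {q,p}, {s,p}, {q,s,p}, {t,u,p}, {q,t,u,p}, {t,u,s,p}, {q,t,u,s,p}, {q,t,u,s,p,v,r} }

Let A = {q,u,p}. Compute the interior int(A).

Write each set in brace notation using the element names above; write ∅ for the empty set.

{q,p}

interior: largest open inside A is {q,p} (from ∅, {p}, {q,p})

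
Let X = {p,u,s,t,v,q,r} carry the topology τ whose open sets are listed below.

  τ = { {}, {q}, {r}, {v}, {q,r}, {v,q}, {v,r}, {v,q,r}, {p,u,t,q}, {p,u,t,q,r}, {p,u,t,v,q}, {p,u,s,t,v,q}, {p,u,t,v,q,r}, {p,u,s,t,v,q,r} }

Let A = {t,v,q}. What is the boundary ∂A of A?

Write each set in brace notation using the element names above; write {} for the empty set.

opens ⊆ A: {}, {q}, {v}, {v,q}; union → int = {v,q}
complement {p,u,s,r}; its interior {r}; cl(A) = X∖{r} = {p,u,s,t,v,q}
boundary = {p,u,s,t,v,q} ∖ {v,q} = {p,u,s,t}

{p,u,s,t}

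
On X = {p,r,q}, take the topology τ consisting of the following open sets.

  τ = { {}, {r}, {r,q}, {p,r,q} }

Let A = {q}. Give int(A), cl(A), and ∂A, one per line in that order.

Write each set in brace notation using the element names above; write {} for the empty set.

interior: largest open inside A is {} (from {})
cl via duality: int({p,r}) = {r}, so X∖{r} = {p,q}
cl∖int = {p,q}

int(A) = {}
cl(A)  = {p,q}
∂A     = {p,q}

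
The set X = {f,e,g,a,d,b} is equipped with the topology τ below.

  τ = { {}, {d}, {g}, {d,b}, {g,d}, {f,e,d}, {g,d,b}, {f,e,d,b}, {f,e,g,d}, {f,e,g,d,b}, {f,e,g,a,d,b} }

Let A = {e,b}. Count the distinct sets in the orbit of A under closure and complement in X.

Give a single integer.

6

complement {f,g,a,d}; its interior {g,d}; cl(A) = X∖{g,d} = {f,e,a,b}
With k = closure, c = complement:
  1. A     = {e,b}
  2. kA    = {f,e,a,b}
  3. cA    = {f,g,a,d}
  4. ckA   = {g,d}
  5. kcA   = {f,e,g,a,d,b}
  6. ckcA  = {}
k, c of each give nothing new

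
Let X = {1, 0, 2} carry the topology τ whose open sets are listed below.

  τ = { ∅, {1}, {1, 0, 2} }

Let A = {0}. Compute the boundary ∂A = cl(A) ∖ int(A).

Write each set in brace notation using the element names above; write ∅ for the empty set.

{0, 2}

open subsets of A: ∅; so int(A) = ∅
closure: X∖int(X∖A) = X∖{1} = {0, 2}
∂A = {0, 2} minus ∅ = {0, 2}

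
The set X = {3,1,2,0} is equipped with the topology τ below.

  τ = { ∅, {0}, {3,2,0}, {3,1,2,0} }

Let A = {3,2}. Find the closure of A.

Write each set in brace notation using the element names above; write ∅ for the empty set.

X∖A={1,0}, int(X∖A)={0}, hence cl(A)={3,1,2}

{3,1,2}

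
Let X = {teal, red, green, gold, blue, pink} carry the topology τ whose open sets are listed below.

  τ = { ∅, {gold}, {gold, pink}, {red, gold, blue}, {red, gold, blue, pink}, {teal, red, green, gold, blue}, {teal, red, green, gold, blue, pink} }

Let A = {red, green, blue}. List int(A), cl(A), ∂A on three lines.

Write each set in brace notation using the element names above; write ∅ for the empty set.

int(A) = ∅
cl(A)  = {teal, red, green, blue}
∂A     = {teal, red, green, blue}

U open, U⊆A: ∅. int(A) = ⋃ = ∅
X∖A={teal, gold, pink}, int(X∖A)={gold, pink}, hence cl(A)={teal, red, green, blue}
∂A: remove int from cl → {teal, red, green, blue}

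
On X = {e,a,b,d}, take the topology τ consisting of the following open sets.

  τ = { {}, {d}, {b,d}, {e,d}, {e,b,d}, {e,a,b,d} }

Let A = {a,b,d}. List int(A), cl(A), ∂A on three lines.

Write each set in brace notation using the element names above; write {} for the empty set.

int(A) = {b,d}
cl(A)  = {e,a,b,d}
∂A     = {e,a}

U open, U⊆A: {}, {d}, {b,d}. int(A) = ⋃ = {b,d}
X∖A={e}, int(X∖A)={}, hence cl(A)={e,a,b,d}
∂A: remove int from cl → {e,a}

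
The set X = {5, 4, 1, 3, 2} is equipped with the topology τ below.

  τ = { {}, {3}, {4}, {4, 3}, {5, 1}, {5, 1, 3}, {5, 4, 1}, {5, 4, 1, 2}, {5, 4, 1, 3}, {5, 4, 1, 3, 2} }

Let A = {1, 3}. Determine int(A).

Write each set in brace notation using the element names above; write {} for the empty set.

{3}

U open, U⊆A: {}, {3}. int(A) = ⋃ = {3}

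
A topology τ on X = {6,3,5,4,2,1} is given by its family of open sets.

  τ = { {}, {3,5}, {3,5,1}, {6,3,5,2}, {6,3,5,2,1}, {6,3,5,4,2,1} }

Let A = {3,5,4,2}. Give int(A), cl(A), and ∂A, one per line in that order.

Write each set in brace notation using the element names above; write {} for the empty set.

interior: largest open inside A is {3,5} (from {}, {3,5})
cl via duality: int({6,1}) = {}, so X∖{} = {6,3,5,4,2,1}
cl∖int = {6,4,2,1}

int(A) = {3,5}
cl(A)  = {6,3,5,4,2,1}
∂A     = {6,4,2,1}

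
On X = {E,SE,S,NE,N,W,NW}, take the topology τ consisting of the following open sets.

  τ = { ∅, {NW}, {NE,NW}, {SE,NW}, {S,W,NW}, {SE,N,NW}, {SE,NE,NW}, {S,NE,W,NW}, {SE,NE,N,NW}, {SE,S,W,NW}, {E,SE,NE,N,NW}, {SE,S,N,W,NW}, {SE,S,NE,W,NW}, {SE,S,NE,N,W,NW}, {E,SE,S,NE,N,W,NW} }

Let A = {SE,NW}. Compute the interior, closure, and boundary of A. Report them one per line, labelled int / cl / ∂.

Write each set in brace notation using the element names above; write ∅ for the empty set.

U open, U⊆A: ∅, {NW}, {SE,NW}. int(A) = ⋃ = {SE,NW}
X∖A={E,S,NE,N,W}, int(X∖A)=∅, hence cl(A)={E,SE,S,NE,N,W,NW}
∂A: remove int from cl → {E,S,NE,N,W}

int(A) = {SE,NW}
cl(A)  = {E,SE,S,NE,N,W,NW}
∂A     = {E,S,NE,N,W}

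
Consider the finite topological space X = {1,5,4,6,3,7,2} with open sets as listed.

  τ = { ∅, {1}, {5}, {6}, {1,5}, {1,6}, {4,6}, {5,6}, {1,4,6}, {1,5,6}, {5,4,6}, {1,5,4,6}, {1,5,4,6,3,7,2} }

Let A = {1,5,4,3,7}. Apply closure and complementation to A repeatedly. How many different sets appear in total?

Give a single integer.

8

complement {6,2}; its interior {6}; cl(A) = X∖{6} = {1,5,4,3,7,2}
With k = closure, c = complement:
  1. A     = {1,5,4,3,7}
  2. kA    = {1,5,4,3,7,2}
  3. cA    = {6,2}
  4. ckA   = {6}
  5. kcA   = {4,6,3,7,2}
  6. ckcA  = {1,5}
  7. kckcA = {1,5,3,7,2}
  8. ckckcA = {4,6}
k, c of each give nothing new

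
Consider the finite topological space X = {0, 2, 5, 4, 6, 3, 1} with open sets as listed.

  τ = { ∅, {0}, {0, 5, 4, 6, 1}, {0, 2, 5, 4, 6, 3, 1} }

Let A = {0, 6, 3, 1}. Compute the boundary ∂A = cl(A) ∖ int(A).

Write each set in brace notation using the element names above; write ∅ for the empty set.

{2, 5, 4, 6, 3, 1}

interior: largest open inside A is {0} (from ∅, {0})
cl via duality: int({2, 5, 4}) = ∅, so X∖∅ = {0, 2, 5, 4, 6, 3, 1}
cl∖int = {2, 5, 4, 6, 3, 1}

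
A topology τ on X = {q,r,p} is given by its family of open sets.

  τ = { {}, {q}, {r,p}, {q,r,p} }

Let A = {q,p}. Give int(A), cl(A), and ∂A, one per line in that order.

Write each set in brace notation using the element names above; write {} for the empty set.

U open, U⊆A: {}, {q}. int(A) = ⋃ = {q}
X∖A={r}, int(X∖A)={}, hence cl(A)={q,r,p}
∂A: remove int from cl → {r,p}

int(A) = {q}
cl(A)  = {q,r,p}
∂A     = {r,p}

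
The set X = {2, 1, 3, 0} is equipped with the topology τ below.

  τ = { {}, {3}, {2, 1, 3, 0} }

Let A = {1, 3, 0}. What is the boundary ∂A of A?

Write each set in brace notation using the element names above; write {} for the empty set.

interior: largest open inside A is {3} (from {}, {3})
cl via duality: int({2}) = {}, so X∖{} = {2, 1, 3, 0}
cl∖int = {2, 1, 0}

{2, 1, 0}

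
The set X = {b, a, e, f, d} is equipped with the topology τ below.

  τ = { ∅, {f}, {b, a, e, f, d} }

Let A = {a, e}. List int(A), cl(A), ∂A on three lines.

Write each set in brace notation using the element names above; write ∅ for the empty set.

int(A) = ∅
cl(A)  = {b, a, e, d}
∂A     = {b, a, e, d}

U open, U⊆A: ∅. int(A) = ⋃ = ∅
X∖A={b, f, d}, int(X∖A)={f}, hence cl(A)={b, a, e, d}
∂A: remove int from cl → {b, a, e, d}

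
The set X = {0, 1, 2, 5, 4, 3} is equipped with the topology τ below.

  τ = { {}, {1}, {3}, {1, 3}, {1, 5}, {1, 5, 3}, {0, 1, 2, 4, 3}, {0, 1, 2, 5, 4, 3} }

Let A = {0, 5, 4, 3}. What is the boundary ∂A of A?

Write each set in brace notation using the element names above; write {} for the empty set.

open subsets of A: {}, {3}; so int(A) = {3}
closure: X∖int(X∖A) = X∖{1} = {0, 2, 5, 4, 3}
∂A = {0, 2, 5, 4, 3} minus {3} = {0, 2, 5, 4}

{0, 2, 5, 4}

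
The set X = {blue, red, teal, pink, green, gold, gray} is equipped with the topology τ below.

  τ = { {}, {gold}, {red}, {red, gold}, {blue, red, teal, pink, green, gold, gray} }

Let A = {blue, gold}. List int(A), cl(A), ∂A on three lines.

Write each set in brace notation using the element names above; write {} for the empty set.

int(A) = {gold}
cl(A)  = {blue, teal, pink, green, gold, gray}
∂A     = {blue, teal, pink, green, gray}

U open, U⊆A: {}, {gold}. int(A) = ⋃ = {gold}
X∖A={red, teal, pink, green, gray}, int(X∖A)={red}, hence cl(A)={blue, teal, pink, green, gold, gray}
∂A: remove int from cl → {blue, teal, pink, green, gray}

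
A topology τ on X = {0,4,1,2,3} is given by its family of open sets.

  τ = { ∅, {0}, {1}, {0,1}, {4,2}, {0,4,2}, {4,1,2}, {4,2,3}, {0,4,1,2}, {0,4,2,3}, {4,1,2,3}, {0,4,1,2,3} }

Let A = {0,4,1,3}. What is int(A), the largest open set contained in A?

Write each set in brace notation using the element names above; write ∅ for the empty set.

{0,1}

opens ⊆ A: ∅, {0}, {1}, {0,1}; union → int = {0,1}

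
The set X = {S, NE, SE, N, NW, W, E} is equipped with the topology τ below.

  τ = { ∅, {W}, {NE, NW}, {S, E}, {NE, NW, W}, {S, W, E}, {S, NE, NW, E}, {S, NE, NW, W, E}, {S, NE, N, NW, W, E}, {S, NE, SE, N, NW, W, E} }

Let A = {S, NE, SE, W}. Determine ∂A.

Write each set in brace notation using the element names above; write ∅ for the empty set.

{S, NE, SE, N, NW, E}

interior: largest open inside A is {W} (from ∅, {W})
cl via duality: int({N, NW, E}) = ∅, so X∖∅ = {S, NE, SE, N, NW, W, E}
cl∖int = {S, NE, SE, N, NW, E}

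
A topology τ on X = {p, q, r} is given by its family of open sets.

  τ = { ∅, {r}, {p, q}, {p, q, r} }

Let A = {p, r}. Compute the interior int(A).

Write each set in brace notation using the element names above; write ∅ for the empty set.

interior: largest open inside A is {r} (from ∅, {r})

{r}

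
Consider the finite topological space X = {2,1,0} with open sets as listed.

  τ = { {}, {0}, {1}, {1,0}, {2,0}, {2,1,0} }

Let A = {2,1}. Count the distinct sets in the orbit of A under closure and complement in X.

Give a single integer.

4

complement {0}; its interior {0}; cl(A) = X∖{0} = {2,1}
With k = closure, c = complement:
  1. A     = {2,1}
  2. cA    = {0}
  3. kcA   = {2,0}
  4. ckcA  = {1}
k, c of each give nothing new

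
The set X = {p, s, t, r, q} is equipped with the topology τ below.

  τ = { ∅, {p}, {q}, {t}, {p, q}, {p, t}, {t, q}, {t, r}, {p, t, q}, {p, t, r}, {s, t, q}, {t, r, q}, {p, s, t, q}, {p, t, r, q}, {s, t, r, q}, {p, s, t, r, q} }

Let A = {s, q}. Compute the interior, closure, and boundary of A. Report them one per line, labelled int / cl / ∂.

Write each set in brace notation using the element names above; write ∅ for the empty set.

opens ⊆ A: ∅, {q}; union → int = {q}
complement {p, t, r}; its interior {p, t, r}; cl(A) = X∖{p, t, r} = {s, q}
boundary = {s, q} ∖ {q} = {s}

int(A) = {q}
cl(A)  = {s, q}
∂A     = {s}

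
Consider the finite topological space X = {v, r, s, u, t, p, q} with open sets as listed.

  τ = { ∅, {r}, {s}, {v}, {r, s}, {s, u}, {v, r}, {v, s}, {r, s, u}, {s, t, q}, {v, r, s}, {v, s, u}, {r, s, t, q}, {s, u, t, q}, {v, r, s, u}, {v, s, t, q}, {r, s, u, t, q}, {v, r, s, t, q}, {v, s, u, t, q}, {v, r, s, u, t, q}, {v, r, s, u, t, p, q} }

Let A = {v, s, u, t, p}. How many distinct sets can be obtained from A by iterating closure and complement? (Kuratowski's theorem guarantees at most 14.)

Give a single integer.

8

cl via duality: int({r, q}) = {r}, so X∖{r} = {v, s, u, t, p, q}
Write k for closure, c for complement:
  1. A     = {v, s, u, t, p}
  2. kA    = {v, s, u, t, p, q}
  3. cA    = {r, q}
  4. ckA   = {r}
  5. kcA   = {r, t, p, q}
  6. kckA  = {r, p}
  7. ckcA  = {v, s, u}
  8. ckckA = {v, s, u, t, q}
applying k or c yields no new set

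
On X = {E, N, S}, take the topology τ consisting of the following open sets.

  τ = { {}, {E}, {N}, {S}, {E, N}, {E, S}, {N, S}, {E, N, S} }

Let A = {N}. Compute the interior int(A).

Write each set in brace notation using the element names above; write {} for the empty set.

{N}

interior: largest open inside A is {N} (from {}, {N})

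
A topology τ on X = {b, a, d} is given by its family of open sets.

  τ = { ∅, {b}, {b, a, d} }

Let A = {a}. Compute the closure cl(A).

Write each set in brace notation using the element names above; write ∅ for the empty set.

complement {b, d}; its interior {b}; cl(A) = X∖{b} = {a, d}

{a, d}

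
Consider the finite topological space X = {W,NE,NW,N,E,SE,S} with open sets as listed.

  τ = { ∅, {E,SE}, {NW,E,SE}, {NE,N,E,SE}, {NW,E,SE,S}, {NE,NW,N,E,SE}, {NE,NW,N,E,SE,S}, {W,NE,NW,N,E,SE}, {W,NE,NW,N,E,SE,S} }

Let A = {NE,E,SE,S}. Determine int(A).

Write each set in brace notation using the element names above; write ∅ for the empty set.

open subsets of A: ∅, {E,SE}; so int(A) = {E,SE}

{E,SE}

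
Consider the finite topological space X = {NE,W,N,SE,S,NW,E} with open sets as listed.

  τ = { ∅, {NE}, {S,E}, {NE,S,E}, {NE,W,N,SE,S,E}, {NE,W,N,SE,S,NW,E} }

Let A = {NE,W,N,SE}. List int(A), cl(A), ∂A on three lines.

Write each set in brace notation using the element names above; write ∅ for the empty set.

open subsets of A: ∅, {NE}; so int(A) = {NE}
closure: X∖int(X∖A) = X∖{S,E} = {NE,W,N,SE,NW}
∂A = {NE,W,N,SE,NW} minus {NE} = {W,N,SE,NW}

int(A) = {NE}
cl(A)  = {NE,W,N,SE,NW}
∂A     = {W,N,SE,NW}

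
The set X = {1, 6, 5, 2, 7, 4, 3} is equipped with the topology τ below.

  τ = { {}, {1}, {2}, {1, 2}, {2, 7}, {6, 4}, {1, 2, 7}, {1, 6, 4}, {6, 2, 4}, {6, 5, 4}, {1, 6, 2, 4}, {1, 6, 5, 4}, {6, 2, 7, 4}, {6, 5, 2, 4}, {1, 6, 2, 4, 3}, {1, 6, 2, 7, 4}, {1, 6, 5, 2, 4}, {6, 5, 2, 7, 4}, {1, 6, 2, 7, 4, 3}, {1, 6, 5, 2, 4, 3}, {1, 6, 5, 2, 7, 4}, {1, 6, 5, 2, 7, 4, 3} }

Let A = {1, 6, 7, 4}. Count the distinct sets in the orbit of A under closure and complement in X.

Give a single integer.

10

closure: X∖int(X∖A) = X∖{2} = {1, 6, 5, 7, 4, 3}
Let k=closure and c=complement:
  1. A     = {1, 6, 7, 4}
  2. kA    = {1, 6, 5, 7, 4, 3}
  3. cA    = {5, 2, 3}
  4. ckA   = {2}
  5. kcA   = {5, 2, 7, 3}
  6. kckA  = {2, 7, 3}
  7. ckcA  = {1, 6, 4}
  8. ckckA = {1, 6, 5, 4}
  9. kckcA = {1, 6, 5, 4, 3}
  10. ckckcA = {2, 7}
— saturated at 10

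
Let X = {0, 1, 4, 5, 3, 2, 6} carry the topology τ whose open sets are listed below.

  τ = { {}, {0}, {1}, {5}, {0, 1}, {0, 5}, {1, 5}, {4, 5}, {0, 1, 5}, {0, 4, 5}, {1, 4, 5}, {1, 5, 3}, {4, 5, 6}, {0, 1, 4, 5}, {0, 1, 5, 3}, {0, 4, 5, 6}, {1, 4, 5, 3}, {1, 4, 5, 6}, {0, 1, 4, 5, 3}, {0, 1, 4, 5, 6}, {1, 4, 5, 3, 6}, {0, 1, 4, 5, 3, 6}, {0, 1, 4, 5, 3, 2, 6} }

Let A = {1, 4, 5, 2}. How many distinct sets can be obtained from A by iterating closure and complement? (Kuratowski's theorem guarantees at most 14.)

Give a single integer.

8

complement {0, 3, 6}; its interior {0}; cl(A) = X∖{0} = {1, 4, 5, 3, 2, 6}
With k = closure, c = complement:
  1. A     = {1, 4, 5, 2}
  2. kA    = {1, 4, 5, 3, 2, 6}
  3. cA    = {0, 3, 6}
  4. ckA   = {0}
  5. kcA   = {0, 3, 2, 6}
  6. kckA  = {0, 2}
  7. ckcA  = {1, 4, 5}
  8. ckckA = {1, 4, 5, 3, 6}
k, c of each give nothing new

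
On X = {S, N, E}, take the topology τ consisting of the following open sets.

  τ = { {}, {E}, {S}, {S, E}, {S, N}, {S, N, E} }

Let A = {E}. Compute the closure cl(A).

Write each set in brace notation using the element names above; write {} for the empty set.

{E}

closure: X∖int(X∖A) = X∖{S, N} = {E}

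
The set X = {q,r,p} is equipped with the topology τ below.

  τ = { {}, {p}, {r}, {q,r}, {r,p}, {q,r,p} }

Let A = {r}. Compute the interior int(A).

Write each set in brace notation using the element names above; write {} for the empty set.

{r}

U open, U⊆A: {}, {r}. int(A) = ⋃ = {r}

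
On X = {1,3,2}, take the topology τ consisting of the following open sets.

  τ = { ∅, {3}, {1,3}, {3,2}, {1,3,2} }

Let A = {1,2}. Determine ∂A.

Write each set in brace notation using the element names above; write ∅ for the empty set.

{1,2}

open subsets of A: ∅; so int(A) = ∅
closure: X∖int(X∖A) = X∖{3} = {1,2}
∂A = {1,2} minus ∅ = {1,2}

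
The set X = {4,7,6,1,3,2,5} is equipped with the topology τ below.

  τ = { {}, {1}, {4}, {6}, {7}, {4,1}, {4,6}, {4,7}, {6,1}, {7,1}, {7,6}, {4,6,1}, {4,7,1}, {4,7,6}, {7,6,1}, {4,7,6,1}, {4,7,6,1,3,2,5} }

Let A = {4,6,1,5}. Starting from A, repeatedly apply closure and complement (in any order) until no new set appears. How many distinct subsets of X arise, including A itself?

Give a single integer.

6

cl via duality: int({7,3,2}) = {7}, so X∖{7} = {4,6,1,3,2,5}
Write k for closure, c for complement:
  1. A     = {4,6,1,5}
  2. kA    = {4,6,1,3,2,5}
  3. cA    = {7,3,2}
  4. ckA   = {7}
  5. kcA   = {7,3,2,5}
  6. ckcA  = {4,6,1}
applying k or c yields no new set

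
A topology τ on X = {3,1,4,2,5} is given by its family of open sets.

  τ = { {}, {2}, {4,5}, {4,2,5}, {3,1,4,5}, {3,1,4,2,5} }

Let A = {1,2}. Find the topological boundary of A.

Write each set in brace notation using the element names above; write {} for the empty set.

{3,1}

open subsets of A: {}, {2}; so int(A) = {2}
closure: X∖int(X∖A) = X∖{4,5} = {3,1,2}
∂A = {3,1,2} minus {2} = {3,1}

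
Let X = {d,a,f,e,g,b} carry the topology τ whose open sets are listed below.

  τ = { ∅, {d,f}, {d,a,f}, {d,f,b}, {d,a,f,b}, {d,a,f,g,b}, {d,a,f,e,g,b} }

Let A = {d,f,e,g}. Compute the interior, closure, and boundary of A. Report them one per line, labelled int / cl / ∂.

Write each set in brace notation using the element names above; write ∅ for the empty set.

int(A) = {d,f}
cl(A)  = {d,a,f,e,g,b}
∂A     = {a,e,g,b}

open subsets of A: ∅, {d,f}; so int(A) = {d,f}
closure: X∖int(X∖A) = X∖∅ = {d,a,f,e,g,b}
∂A = {d,a,f,e,g,b} minus {d,f} = {a,e,g,b}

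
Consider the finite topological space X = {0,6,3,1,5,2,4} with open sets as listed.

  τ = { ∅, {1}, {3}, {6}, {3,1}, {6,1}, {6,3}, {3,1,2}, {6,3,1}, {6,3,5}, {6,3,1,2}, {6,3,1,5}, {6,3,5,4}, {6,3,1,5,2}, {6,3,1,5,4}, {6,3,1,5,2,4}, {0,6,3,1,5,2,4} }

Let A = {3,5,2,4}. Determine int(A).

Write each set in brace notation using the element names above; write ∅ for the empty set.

open subsets of A: ∅, {3}; so int(A) = {3}

{3}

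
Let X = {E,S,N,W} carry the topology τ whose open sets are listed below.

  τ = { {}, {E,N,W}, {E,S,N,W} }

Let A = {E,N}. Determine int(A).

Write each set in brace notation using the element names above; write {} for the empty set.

{}

interior: largest open inside A is {} (from {})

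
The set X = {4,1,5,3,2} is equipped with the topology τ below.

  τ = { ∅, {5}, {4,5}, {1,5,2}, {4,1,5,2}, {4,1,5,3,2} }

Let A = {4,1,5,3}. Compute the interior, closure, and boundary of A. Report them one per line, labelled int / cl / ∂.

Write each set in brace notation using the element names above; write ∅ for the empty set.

int(A) = {4,5}
cl(A)  = {4,1,5,3,2}
∂A     = {1,3,2}

U open, U⊆A: ∅, {5}, {4,5}. int(A) = ⋃ = {4,5}
X∖A={2}, int(X∖A)=∅, hence cl(A)={4,1,5,3,2}
∂A: remove int from cl → {1,3,2}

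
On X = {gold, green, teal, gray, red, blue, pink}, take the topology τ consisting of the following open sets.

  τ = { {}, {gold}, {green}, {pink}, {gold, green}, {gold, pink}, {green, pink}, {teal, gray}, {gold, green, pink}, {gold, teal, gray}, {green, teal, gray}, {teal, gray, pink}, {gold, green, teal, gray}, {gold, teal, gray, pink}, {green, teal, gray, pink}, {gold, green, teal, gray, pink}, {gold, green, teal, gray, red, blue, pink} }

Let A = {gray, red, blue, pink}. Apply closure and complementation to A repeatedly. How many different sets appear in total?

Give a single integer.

closure: X∖int(X∖A) = X∖{gold, green} = {teal, gray, red, blue, pink}
Let k=closure and c=complement:
  1. A     = {gray, red, blue, pink}
  2. kA    = {teal, gray, red, blue, pink}
  3. cA    = {gold, green, teal}
  4. ckA   = {gold, green}
  5. kcA   = {gold, green, teal, gray, red, blue}
  6. kckA  = {gold, green, red, blue}
  7. ckcA  = {pink}
  8. ckckA = {teal, gray, pink}
  9. kckcA = {red, blue, pink}
  10. ckckcA = {gold, green, teal, gray}
— saturated at 10

10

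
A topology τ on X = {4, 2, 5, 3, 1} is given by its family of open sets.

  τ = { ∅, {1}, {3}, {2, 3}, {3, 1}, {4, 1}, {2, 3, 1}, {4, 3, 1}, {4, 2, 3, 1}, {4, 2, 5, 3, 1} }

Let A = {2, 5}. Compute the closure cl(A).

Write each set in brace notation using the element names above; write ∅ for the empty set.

X∖A={4, 3, 1}, int(X∖A)={4, 3, 1}, hence cl(A)={2, 5}

{2, 5}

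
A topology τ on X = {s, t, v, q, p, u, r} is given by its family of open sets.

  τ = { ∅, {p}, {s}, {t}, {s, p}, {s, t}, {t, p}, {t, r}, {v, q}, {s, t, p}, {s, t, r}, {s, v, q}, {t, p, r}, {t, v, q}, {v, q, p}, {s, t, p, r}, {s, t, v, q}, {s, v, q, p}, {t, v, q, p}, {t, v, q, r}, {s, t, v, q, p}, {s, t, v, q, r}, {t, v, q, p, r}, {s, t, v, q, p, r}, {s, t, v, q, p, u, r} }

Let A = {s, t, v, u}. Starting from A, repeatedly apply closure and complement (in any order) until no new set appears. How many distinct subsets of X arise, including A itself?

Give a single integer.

complement {q, p, r}; its interior {p}; cl(A) = X∖{p} = {s, t, v, q, u, r}
With k = closure, c = complement:
  1. A     = {s, t, v, u}
  2. kA    = {s, t, v, q, u, r}
  3. cA    = {q, p, r}
  4. ckA   = {p}
  5. kcA   = {v, q, p, u, r}
  6. kckA  = {p, u}
  7. ckcA  = {s, t}
  8. ckckA = {s, t, v, q, r}
  9. kckcA = {s, t, u, r}
  10. ckckcA = {v, q, p}
  11. kckckcA = {v, q, p, u}
  12. ckckckcA = {s, t, r}
k, c of each give nothing new

12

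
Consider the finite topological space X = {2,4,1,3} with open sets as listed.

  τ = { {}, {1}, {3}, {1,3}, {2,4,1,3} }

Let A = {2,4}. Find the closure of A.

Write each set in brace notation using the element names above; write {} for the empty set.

{2,4}

complement {1,3}; its interior {1,3}; cl(A) = X∖{1,3} = {2,4}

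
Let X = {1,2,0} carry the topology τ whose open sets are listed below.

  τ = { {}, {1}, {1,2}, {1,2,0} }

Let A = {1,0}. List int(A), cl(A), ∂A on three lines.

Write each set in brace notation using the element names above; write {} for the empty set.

int(A) = {1}
cl(A)  = {1,2,0}
∂A     = {2,0}

opens ⊆ A: {}, {1}; union → int = {1}
complement {2}; its interior {}; cl(A) = X∖{} = {1,2,0}
boundary = {1,2,0} ∖ {1} = {2,0}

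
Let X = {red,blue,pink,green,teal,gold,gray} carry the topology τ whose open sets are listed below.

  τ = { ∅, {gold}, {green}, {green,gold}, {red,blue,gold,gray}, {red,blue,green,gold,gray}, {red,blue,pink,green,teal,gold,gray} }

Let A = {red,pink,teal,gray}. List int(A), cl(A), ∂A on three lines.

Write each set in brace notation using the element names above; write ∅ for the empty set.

int(A) = ∅
cl(A)  = {red,blue,pink,teal,gray}
∂A     = {red,blue,pink,teal,gray}

opens ⊆ A: ∅; union → int = ∅
complement {blue,green,gold}; its interior {green,gold}; cl(A) = X∖{green,gold} = {red,blue,pink,teal,gray}
boundary = {red,blue,pink,teal,gray} ∖ ∅ = {red,blue,pink,teal,gray}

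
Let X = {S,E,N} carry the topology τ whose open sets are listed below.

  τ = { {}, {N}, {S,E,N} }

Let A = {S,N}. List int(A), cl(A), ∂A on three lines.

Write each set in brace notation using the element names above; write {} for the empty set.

int(A) = {N}
cl(A)  = {S,E,N}
∂A     = {S,E}

open subsets of A: {}, {N}; so int(A) = {N}
closure: X∖int(X∖A) = X∖{} = {S,E,N}
∂A = {S,E,N} minus {N} = {S,E}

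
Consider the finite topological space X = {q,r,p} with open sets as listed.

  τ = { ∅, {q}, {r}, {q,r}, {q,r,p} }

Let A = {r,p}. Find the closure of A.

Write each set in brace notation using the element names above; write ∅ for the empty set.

{r,p}

X∖A={q}, int(X∖A)={q}, hence cl(A)={r,p}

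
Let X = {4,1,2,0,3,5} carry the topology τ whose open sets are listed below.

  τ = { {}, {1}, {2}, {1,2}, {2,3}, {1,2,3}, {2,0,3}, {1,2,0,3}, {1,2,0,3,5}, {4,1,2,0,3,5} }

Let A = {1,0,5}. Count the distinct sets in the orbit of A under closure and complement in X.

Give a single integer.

X∖A={4,2,3}, int(X∖A)={2,3}, hence cl(A)={4,1,0,5}
Orbit (k=closure, c=complement):
  1. A     = {1,0,5}
  2. kA    = {4,1,0,5}
  3. cA    = {4,2,3}
  4. ckA   = {2,3}
  5. kcA   = {4,2,0,3,5}
  6. ckcA  = {1}
  7. kckcA = {4,1,5}
  8. ckckcA = {2,0,3}
(closed under both — stop)

8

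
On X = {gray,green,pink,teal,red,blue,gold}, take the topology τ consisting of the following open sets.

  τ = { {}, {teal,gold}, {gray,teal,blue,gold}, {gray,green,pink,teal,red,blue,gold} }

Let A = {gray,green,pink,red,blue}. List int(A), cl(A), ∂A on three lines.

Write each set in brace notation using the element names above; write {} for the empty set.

int(A) = {}
cl(A)  = {gray,green,pink,red,blue}
∂A     = {gray,green,pink,red,blue}

open subsets of A: {}; so int(A) = {}
closure: X∖int(X∖A) = X∖{teal,gold} = {gray,green,pink,red,blue}
∂A = {gray,green,pink,red,blue} minus {} = {gray,green,pink,red,blue}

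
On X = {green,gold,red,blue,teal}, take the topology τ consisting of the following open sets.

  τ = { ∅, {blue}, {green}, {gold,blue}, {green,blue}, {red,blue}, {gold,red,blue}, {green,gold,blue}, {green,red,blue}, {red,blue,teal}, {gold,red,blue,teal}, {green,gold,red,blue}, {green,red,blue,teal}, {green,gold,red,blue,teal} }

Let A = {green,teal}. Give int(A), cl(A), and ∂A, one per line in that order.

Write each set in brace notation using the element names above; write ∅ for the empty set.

int(A) = {green}
cl(A)  = {green,teal}
∂A     = {teal}

interior: largest open inside A is {green} (from ∅, {green})
cl via duality: int({gold,red,blue}) = {gold,red,blue}, so X∖{gold,red,blue} = {green,teal}
cl∖int = {teal}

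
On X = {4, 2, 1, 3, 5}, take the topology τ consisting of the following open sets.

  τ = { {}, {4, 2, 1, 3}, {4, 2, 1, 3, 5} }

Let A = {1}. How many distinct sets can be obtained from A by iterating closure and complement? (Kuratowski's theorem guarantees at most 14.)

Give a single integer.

4

closure: X∖int(X∖A) = X∖{} = {4, 2, 1, 3, 5}
Let k=closure and c=complement:
  1. A     = {1}
  2. kA    = {4, 2, 1, 3, 5}
  3. cA    = {4, 2, 3, 5}
  4. ckA   = {}
— saturated at 4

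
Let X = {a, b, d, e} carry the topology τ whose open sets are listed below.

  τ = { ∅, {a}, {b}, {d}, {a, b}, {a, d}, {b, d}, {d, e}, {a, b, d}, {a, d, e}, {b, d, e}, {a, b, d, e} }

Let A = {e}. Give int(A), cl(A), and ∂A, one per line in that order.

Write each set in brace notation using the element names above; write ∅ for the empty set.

int(A) = ∅
cl(A)  = {e}
∂A     = {e}

interior: largest open inside A is ∅ (from ∅)
cl via duality: int({a, b, d}) = {a, b, d}, so X∖{a, b, d} = {e}
cl∖int = {e}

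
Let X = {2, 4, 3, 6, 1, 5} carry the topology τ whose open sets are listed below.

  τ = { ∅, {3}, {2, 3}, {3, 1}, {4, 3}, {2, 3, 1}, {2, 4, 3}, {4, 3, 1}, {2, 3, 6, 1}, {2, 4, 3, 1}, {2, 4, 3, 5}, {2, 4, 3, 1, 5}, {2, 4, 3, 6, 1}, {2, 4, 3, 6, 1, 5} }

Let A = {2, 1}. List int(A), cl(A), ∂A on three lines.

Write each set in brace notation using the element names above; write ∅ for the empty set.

opens ⊆ A: ∅; union → int = ∅
complement {4, 3, 6, 5}; its interior {4, 3}; cl(A) = X∖{4, 3} = {2, 6, 1, 5}
boundary = {2, 6, 1, 5} ∖ ∅ = {2, 6, 1, 5}

int(A) = ∅
cl(A)  = {2, 6, 1, 5}
∂A     = {2, 6, 1, 5}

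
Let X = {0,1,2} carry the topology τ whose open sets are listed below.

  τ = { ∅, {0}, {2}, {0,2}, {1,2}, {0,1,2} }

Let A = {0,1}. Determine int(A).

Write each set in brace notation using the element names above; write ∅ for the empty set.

opens ⊆ A: ∅, {0}; union → int = {0}

{0}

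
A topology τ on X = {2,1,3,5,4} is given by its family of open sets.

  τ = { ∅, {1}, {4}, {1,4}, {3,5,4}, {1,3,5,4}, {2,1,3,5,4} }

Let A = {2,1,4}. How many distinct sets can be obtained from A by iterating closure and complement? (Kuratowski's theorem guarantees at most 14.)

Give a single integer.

6

cl via duality: int({3,5}) = ∅, so X∖∅ = {2,1,3,5,4}
Write k for closure, c for complement:
  1. A     = {2,1,4}
  2. kA    = {2,1,3,5,4}
  3. cA    = {3,5}
  4. ckA   = ∅
  5. kcA   = {2,3,5}
  6. ckcA  = {1,4}
applying k or c yields no new set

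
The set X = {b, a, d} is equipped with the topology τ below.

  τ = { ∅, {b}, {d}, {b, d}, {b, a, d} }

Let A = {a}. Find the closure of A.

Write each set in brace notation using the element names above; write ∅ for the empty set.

complement {b, d}; its interior {b, d}; cl(A) = X∖{b, d} = {a}

{a}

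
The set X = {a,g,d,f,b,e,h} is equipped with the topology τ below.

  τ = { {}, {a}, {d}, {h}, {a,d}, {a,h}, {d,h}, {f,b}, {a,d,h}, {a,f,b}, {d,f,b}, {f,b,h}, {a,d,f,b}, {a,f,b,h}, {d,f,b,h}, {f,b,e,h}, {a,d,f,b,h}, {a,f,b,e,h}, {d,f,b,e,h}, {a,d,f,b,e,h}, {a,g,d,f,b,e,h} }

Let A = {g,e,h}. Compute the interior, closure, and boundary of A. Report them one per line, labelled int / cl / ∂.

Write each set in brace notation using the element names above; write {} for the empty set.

U open, U⊆A: {}, {h}. int(A) = ⋃ = {h}
X∖A={a,d,f,b}, int(X∖A)={a,d,f,b}, hence cl(A)={g,e,h}
∂A: remove int from cl → {g,e}

int(A) = {h}
cl(A)  = {g,e,h}
∂A     = {g,e}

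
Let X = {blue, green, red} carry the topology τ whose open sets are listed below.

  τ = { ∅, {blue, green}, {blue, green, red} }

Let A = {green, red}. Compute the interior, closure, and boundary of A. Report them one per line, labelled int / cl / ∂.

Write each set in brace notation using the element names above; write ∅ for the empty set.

int(A) = ∅
cl(A)  = {blue, green, red}
∂A     = {blue, green, red}

open subsets of A: ∅; so int(A) = ∅
closure: X∖int(X∖A) = X∖∅ = {blue, green, red}
∂A = {blue, green, red} minus ∅ = {blue, green, red}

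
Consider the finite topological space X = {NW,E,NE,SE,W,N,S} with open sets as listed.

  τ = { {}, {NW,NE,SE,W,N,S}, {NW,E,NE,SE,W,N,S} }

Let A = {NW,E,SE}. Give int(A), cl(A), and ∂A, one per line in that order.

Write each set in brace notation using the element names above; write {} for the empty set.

open subsets of A: {}; so int(A) = {}
closure: X∖int(X∖A) = X∖{} = {NW,E,NE,SE,W,N,S}
∂A = {NW,E,NE,SE,W,N,S} minus {} = {NW,E,NE,SE,W,N,S}

int(A) = {}
cl(A)  = {NW,E,NE,SE,W,N,S}
∂A     = {NW,E,NE,SE,W,N,S}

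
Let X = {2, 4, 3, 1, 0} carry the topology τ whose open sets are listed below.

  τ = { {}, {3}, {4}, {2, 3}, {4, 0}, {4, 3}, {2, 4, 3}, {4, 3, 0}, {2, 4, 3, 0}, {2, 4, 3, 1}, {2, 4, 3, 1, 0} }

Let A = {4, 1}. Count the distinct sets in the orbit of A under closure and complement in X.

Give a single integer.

cl via duality: int({2, 3, 0}) = {2, 3}, so X∖{2, 3} = {4, 1, 0}
Write k for closure, c for complement:
  1. A     = {4, 1}
  2. kA    = {4, 1, 0}
  3. cA    = {2, 3, 0}
  4. ckA   = {2, 3}
  5. kcA   = {2, 3, 1, 0}
  6. kckA  = {2, 3, 1}
  7. ckcA  = {4}
  8. ckckA = {4, 0}
applying k or c yields no new set

8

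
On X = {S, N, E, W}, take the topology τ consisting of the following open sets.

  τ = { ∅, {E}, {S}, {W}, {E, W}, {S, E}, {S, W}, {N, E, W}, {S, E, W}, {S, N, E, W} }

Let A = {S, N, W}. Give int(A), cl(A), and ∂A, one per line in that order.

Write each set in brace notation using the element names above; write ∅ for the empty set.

int(A) = {S, W}
cl(A)  = {S, N, W}
∂A     = {N}

opens ⊆ A: ∅, {S}, {W}, {S, W}; union → int = {S, W}
complement {E}; its interior {E}; cl(A) = X∖{E} = {S, N, W}
boundary = {S, N, W} ∖ {S, W} = {N}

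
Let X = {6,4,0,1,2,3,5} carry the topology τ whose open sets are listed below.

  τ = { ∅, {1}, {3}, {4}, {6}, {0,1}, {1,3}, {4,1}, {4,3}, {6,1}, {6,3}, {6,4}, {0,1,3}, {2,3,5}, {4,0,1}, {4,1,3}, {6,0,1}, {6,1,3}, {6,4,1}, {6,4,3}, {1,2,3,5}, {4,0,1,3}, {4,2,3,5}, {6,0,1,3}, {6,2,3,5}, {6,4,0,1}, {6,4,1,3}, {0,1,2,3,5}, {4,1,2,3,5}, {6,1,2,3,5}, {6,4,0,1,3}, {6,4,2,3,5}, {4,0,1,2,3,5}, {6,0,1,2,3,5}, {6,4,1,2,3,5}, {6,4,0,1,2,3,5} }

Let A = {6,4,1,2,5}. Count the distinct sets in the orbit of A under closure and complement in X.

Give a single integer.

8

X∖A={0,3}, int(X∖A)={3}, hence cl(A)={6,4,0,1,2,5}
Orbit (k=closure, c=complement):
  1. A     = {6,4,1,2,5}
  2. kA    = {6,4,0,1,2,5}
  3. cA    = {0,3}
  4. ckA   = {3}
  5. kcA   = {0,2,3,5}
  6. kckA  = {2,3,5}
  7. ckcA  = {6,4,1}
  8. ckckA = {6,4,0,1}
(closed under both — stop)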